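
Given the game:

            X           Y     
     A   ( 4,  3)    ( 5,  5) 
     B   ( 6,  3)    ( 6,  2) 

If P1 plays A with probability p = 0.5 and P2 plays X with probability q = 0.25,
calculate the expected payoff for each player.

E[P1] = 5.375, E[P2] = 3.375

Work:
E[P1] = p·q·π₁(A,X) + p·(1-q)·π₁(A,Y) + (1-p)·q·π₁(B,X) + (1-p)·(1-q)·π₁(B,Y)
= 0.5·0.25·4 + 0.5·0.75·5 + 0.5·0.25·6 + 0.5·0.75·6
= 5.375

E[P2] = 3.375 (similar calculation)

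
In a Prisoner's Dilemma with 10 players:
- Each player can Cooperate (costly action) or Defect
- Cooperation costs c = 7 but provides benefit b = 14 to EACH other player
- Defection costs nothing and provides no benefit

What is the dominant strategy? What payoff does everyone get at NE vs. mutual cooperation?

Dominant: Defect; NE payoff = 0; Coop payoff = 119

Work:
Defect dominates (saves cost c = 7, benefit to others is external)
NE: All defect → everyone gets 0
If all cooperate: each receives (9)×14 - 7 = 119
Social dilemma: 119 > 0 but NE gives 0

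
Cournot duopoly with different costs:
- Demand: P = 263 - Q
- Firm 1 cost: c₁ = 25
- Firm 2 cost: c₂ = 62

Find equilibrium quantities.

q₁* = 91.67, q₂* = 54.67

Work:
Reaction: q₁ = (263 - 25 - q₂)/2
Reaction: q₂ = (263 - 62 - q₁)/2
Solve simultaneously:
q₁* = (263 - 2×25 + 62)/3 = 91.67
q₂* = (263 - 2×62 + 25)/3 = 54.67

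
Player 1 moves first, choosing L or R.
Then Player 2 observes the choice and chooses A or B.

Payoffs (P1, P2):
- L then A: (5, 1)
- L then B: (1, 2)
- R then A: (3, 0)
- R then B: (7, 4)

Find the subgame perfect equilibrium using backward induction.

P1 plays R, P2 plays B after L and B after R; Payoff (7, 4)

Work:
Backward induction:
After L: P2 chooses B → P1 gets 1
After R: P2 chooses B → P1 gets 7
P1 chooses R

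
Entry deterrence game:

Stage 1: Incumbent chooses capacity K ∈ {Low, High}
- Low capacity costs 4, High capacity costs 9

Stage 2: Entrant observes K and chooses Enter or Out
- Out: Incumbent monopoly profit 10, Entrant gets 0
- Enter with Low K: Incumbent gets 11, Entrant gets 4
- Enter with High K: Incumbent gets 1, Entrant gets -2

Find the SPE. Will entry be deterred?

SPE: (Low, Enter|Low, Out|High); Entry not deterred. Incumbent net profit = 7, Entrant gets 4

Work:
After Low K: Entrant enters (4 > 0)
After High K: Entrant stays out (-2 < 0)
Incumbent: Low → 11−4=7, High → 10−9=1
Incumbent chooses Low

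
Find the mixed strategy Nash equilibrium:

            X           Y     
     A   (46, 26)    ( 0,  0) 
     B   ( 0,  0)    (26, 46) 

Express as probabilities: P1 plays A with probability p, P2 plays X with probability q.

p = 0.6389, q = 0.3611

Work:
Find probabilities that make opponent indifferent:
P2 chooses q to make P1 indifferent between A and B
P1 chooses p to make P2 indifferent between X and Y
Mixed NE: P1 plays (A: 0.6389, B: 0.3611), P2 plays (X: 0.3611, Y: 0.6389)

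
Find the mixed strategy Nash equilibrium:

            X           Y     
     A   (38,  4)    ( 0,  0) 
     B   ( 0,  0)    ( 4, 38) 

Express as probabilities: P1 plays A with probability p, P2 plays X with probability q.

p = 0.9048, q = 0.0952

Work:
Find probabilities that make opponent indifferent:
P2 chooses q to make P1 indifferent between A and B
P1 chooses p to make P2 indifferent between X and Y
Mixed NE: P1 plays (A: 0.9048, B: 0.0952), P2 plays (X: 0.0952, Y: 0.9048)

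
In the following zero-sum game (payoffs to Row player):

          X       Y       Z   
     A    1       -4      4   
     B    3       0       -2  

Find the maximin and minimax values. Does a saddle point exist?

Maximin = -2, Minimax = 0, Saddle: False

Work:
Row minimums: [-4, -2] → maximin = -2
Column maximums: [3, 0, 4] → minimax = 0
No saddle point (maximin ≠ minimax). Mixed strategy needed.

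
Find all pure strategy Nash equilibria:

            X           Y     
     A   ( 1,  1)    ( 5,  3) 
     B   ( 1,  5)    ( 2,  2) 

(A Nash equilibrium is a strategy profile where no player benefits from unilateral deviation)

Nash equilibrium: (A, Y), (B, X)

Work:
Best responses:
  P1 vs X: payoffs [1, 1] → best response A/B (payoff 1)
  P1 vs Y: payoffs [5, 2] → best response A (payoff 5)
  P2 vs A: payoffs [1, 3] → best response Y (payoff 3)
  P2 vs B: payoffs [5, 2] → best response X (payoff 5)
Mutual best responses: (A,Y), (B,X) → Nash equilibria.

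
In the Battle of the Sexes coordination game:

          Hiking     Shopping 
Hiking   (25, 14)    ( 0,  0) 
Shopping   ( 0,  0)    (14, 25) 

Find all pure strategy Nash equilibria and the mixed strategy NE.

Pure NE: (Hiking, Hiking) and (Shopping, Shopping); Mixed NE: p = 0.641, q = 0.359

Work:
Check pure NE:
(Hiking, Hiking): (25, 14) - no unilateral deviation beneficial
(Shopping, Shopping): (14, 25) - no unilateral deviation beneficial
Mixed NE: P1 plays Hiking with p = 0.641, P2 plays Hiking with q = 0.359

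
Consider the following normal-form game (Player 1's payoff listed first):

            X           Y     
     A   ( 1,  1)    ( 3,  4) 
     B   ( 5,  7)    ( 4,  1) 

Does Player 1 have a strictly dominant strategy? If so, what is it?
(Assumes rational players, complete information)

Yes, Player 1's strictly dominant strategy is B

Work:
A strategy strictly dominates another if it gives a strictly higher payoff against every opponent action. Compare each pair of P1's strategies column-by-column:
  A vs B: [1 vs 5, 3 vs 4] → A does not strictly dominate B (column X: 1 ≤ 5)
  B vs A: [5 vs 1, 4 vs 3] → B strictly dominates A
B strictly dominates every other strategy → strictly dominant.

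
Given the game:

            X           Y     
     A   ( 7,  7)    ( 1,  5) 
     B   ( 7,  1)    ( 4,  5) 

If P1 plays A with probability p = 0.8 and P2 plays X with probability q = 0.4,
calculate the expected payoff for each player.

E[P1] = 3.76, E[P2] = 5.32

Work:
E[P1] = p·q·π₁(A,X) + p·(1-q)·π₁(A,Y) + (1-p)·q·π₁(B,X) + (1-p)·(1-q)·π₁(B,Y)
= 0.8·0.4·7 + 0.8·0.6·1 + 0.2·0.4·7 + 0.2·0.6·4
= 3.76

E[P2] = 5.32 (similar calculation)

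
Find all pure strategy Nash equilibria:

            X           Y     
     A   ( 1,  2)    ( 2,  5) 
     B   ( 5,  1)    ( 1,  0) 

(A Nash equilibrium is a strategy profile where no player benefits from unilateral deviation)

Nash equilibrium: (A, Y), (B, X)

Work:
Best responses:
  P1 vs X: payoffs [1, 5] → best response B (payoff 5)
  P1 vs Y: payoffs [2, 1] → best response A (payoff 2)
  P2 vs A: payoffs [2, 5] → best response Y (payoff 5)
  P2 vs B: payoffs [1, 0] → best response X (payoff 1)
Mutual best responses: (A,Y), (B,X) → Nash equilibria.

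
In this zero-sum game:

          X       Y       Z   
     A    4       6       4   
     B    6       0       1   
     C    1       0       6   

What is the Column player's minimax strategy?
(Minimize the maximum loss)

Column should play X or Y or Z (all achieve the minimum), value = 6

Work:
Column player minimizes Row's maximum payoff:
Column X: max payoff to Row = 6
Column Y: max payoff to Row = 6
Column Z: max payoff to Row = 6
Minimum is 6, achieved by columns X, Y, Z (tied).
Each of X or Y or Z is a minimax strategy.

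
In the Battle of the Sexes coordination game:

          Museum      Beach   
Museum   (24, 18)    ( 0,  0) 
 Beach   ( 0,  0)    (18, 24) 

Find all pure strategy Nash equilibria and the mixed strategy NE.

Pure NE: (Museum, Museum) and (Beach, Beach); Mixed NE: p = 0.5714, q = 0.4286

Work:
Check pure NE:
(Museum, Museum): (24, 18) - no unilateral deviation beneficial
(Beach, Beach): (18, 24) - no unilateral deviation beneficial
Mixed NE: P1 plays Museum with p = 0.5714, P2 plays Museum with q = 0.4286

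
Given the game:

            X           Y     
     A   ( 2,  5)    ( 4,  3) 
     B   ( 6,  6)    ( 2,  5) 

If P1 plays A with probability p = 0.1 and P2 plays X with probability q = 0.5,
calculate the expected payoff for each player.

E[P1] = 3.9, E[P2] = 5.35

Work:
E[P1] = p·q·π₁(A,X) + p·(1-q)·π₁(A,Y) + (1-p)·q·π₁(B,X) + (1-p)·(1-q)·π₁(B,Y)
= 0.1·0.5·2 + 0.1·0.5·4 + 0.9·0.5·6 + 0.9·0.5·2
= 3.9

E[P2] = 5.35 (similar calculation)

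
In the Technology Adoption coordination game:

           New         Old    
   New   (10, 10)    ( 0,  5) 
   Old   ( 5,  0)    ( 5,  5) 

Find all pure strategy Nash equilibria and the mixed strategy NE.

Pure NE: (New, New) and (Old, Old); Mixed NE: p = 0.5, q = 0.5

Work:
Check pure NE:
(New, New): (10, 10) - no unilateral deviation beneficial
(Old, Old): (5, 5) - no unilateral deviation beneficial
Mixed NE: P1 plays New with p = 0.5, P2 plays New with q = 0.5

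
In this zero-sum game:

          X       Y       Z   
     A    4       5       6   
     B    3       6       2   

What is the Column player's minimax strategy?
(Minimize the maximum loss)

Column should play X, value = 4

Work:
Column player minimizes Row's maximum payoff:
Column X: max payoff to Row = 4
Column Y: max payoff to Row = 6
Column Z: max payoff to Row = 6
Minimum is 4, achieved by column X.
Minimax strategy: X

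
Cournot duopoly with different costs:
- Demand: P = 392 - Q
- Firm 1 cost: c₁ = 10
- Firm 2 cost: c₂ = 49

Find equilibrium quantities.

q₁* = 140.33, q₂* = 101.33

Work:
Reaction: q₁ = (392 - 10 - q₂)/2
Reaction: q₂ = (392 - 49 - q₁)/2
Solve simultaneously:
q₁* = (392 - 2×10 + 49)/3 = 140.33
q₂* = (392 - 2×49 + 10)/3 = 101.33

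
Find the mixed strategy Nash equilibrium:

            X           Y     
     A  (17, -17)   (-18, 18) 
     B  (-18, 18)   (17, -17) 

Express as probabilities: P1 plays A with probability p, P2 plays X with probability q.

p = 0.5, q = 0.5

Work:
Find probabilities that make opponent indifferent:
P2 chooses q to make P1 indifferent between A and B
P1 chooses p to make P2 indifferent between X and Y
Mixed NE: P1 plays (A: 0.5, B: 0.5), P2 plays (X: 0.5, Y: 0.5)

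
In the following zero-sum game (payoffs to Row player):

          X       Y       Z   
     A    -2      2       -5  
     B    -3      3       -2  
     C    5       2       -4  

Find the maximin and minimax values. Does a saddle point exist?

Maximin = -3, Minimax = -2, Saddle: False

Work:
Row minimums: [-5, -3, -4] → maximin = -3
Column maximums: [5, 3, -2] → minimax = -2
No saddle point (maximin ≠ minimax). Mixed strategy needed.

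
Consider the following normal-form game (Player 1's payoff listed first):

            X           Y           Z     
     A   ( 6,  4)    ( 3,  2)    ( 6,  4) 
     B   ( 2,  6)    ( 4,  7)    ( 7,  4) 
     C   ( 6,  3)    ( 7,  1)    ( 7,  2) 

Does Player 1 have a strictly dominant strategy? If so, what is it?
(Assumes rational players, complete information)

No strictly dominant strategy exists for Player 1

Work:
A strategy strictly dominates another if it gives a strictly higher payoff against every opponent action. Compare each pair of P1's strategies column-by-column:
  A vs B: [6 vs 2, 3 vs 4, 6 vs 7] → A does not strictly dominate B (column Y: 3 ≤ 4)
  A vs C: [6 vs 6, 3 vs 7, 6 vs 7] → A does not strictly dominate C (column X: 6 ≤ 6)
  B vs A: [2 vs 6, 4 vs 3, 7 vs 6] → B does not strictly dominate A (column X: 2 ≤ 6)
  B vs C: [2 vs 6, 4 vs 7, 7 vs 7] → B does not strictly dominate C (column X: 2 ≤ 6)
  C vs A: [6 vs 6, 7 vs 3, 7 vs 6] → C does not strictly dominate A (column X: 6 ≤ 6)
  C vs B: [6 vs 2, 7 vs 4, 7 vs 7] → C does not strictly dominate B (column Z: 7 ≤ 7)
No single strategy strictly dominates all others → no strictly dominant strategy.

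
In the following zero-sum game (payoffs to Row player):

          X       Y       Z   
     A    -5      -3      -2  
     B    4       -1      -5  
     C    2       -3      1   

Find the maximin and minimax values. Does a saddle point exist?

Maximin = -3, Minimax = -1, Saddle: False

Work:
Row minimums: [-5, -5, -3] → maximin = -3
Column maximums: [4, -1, 1] → minimax = -1
No saddle point (maximin ≠ minimax). Mixed strategy needed.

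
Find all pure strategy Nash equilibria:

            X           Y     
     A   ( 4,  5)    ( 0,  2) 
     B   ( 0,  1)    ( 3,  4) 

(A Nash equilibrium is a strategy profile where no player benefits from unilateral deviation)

Nash equilibrium: (A, X), (B, Y)

Work:
Best responses:
  P1 vs X: payoffs [4, 0] → best response A (payoff 4)
  P1 vs Y: payoffs [0, 3] → best response B (payoff 3)
  P2 vs A: payoffs [5, 2] → best response X (payoff 5)
  P2 vs B: payoffs [1, 4] → best response Y (payoff 4)
Mutual best responses: (A,X), (B,Y) → Nash equilibria.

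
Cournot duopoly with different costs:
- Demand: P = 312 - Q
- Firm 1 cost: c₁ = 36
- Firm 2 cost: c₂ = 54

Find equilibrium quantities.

q₁* = 98.0, q₂* = 80.0

Work:
Reaction: q₁ = (312 - 36 - q₂)/2
Reaction: q₂ = (312 - 54 - q₁)/2
Solve simultaneously:
q₁* = (312 - 2×36 + 54)/3 = 98.0
q₂* = (312 - 2×54 + 36)/3 = 80.0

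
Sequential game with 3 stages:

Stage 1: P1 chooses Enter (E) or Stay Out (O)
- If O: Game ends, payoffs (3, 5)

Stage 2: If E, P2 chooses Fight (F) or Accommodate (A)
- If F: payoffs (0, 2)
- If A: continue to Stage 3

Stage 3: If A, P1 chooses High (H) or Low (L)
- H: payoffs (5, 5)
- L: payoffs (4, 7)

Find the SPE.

SPE: (E, A, H); Outcome (5, 5)

Work:
Stage 3: P1 chooses H (5 vs 4)
Stage 2: P2: F->2, A->5 (anticipating H). Choose A
Stage 1: P1: O->3, E->5 (anticipating A, H). Choose E
SPE path: E -> A -> H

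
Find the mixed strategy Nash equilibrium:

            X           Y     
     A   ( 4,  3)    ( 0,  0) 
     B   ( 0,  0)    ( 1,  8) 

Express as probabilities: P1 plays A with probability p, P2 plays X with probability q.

p = 0.7273, q = 0.2

Work:
Find probabilities that make opponent indifferent:
P2 chooses q to make P1 indifferent between A and B
P1 chooses p to make P2 indifferent between X and Y
Mixed NE: P1 plays (A: 0.7273, B: 0.2727), P2 plays (X: 0.2, Y: 0.8)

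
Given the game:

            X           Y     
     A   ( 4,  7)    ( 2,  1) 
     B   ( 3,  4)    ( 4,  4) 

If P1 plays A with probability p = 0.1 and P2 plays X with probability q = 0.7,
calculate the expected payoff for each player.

E[P1] = 3.31, E[P2] = 4.12

Work:
E[P1] = p·q·π₁(A,X) + p·(1-q)·π₁(A,Y) + (1-p)·q·π₁(B,X) + (1-p)·(1-q)·π₁(B,Y)
= 0.1·0.7·4 + 0.1·0.3·2 + 0.9·0.7·3 + 0.9·0.3·4
= 3.31

E[P2] = 4.12 (similar calculation)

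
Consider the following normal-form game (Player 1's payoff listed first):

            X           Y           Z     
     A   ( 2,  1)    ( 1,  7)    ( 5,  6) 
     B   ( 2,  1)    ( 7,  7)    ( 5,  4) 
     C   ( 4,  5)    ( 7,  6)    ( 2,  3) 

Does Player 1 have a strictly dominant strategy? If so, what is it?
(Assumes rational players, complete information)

No strictly dominant strategy exists for Player 1

Work:
A strategy strictly dominates another if it gives a strictly higher payoff against every opponent action. Compare each pair of P1's strategies column-by-column:
  A vs B: [2 vs 2, 1 vs 7, 5 vs 5] → A does not strictly dominate B (column X: 2 ≤ 2)
  A vs C: [2 vs 4, 1 vs 7, 5 vs 2] → A does not strictly dominate C (column X: 2 ≤ 4)
  B vs A: [2 vs 2, 7 vs 1, 5 vs 5] → B does not strictly dominate A (column X: 2 ≤ 2)
  B vs C: [2 vs 4, 7 vs 7, 5 vs 2] → B does not strictly dominate C (column X: 2 ≤ 4)
  C vs A: [4 vs 2, 7 vs 1, 2 vs 5] → C does not strictly dominate A (column Z: 2 ≤ 5)
  C vs B: [4 vs 2, 7 vs 7, 2 vs 5] → C does not strictly dominate B (column Y: 7 ≤ 7)
No single strategy strictly dominates all others → no strictly dominant strategy.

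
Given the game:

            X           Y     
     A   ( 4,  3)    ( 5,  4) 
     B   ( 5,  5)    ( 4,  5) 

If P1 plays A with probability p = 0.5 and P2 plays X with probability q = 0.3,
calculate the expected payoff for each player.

E[P1] = 4.5, E[P2] = 4.35

Work:
E[P1] = p·q·π₁(A,X) + p·(1-q)·π₁(A,Y) + (1-p)·q·π₁(B,X) + (1-p)·(1-q)·π₁(B,Y)
= 0.5·0.3·4 + 0.5·0.7·5 + 0.5·0.3·5 + 0.5·0.7·4
= 4.5

E[P2] = 4.35 (similar calculation)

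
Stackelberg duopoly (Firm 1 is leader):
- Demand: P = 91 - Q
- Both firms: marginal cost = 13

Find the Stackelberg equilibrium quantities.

q₁* (leader) = 39.0, q₂* (follower) = 19.5

Work:
Follower's reaction: q₂ = (a - c - q₁)/2
Leader substitutes: π₁ = q₁·(a - q₁ - (a-c-q₁)/2 - c)
FOC: q₁* = (91 - 13)/2 = 39.00
Then: q₂* = (91 - 13 - 39.0)/2 = 19.50
Leader has first-mover advantage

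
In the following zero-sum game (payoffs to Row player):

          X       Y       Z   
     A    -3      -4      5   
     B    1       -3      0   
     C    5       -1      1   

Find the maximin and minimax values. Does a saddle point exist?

Maximin = -1, Minimax = -1, Saddle: True

Work:
Row minimums: [-4, -3, -1] → maximin = -1
Column maximums: [5, -1, 5] → minimax = -1
Saddle point exists! Game value = -1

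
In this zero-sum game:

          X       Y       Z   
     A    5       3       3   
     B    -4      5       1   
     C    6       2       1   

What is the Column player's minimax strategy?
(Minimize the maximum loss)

Column should play Z, value = 3

Work:
Column player minimizes Row's maximum payoff:
Column X: max payoff to Row = 6
Column Y: max payoff to Row = 5
Column Z: max payoff to Row = 3
Minimum is 3, achieved by column Z.
Minimax strategy: Z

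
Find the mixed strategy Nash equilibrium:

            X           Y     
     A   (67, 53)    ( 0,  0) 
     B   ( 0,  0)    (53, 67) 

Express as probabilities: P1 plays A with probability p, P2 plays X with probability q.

p = 0.5583, q = 0.4417

Work:
Find probabilities that make opponent indifferent:
P2 chooses q to make P1 indifferent between A and B
P1 chooses p to make P2 indifferent between X and Y
Mixed NE: P1 plays (A: 0.5583, B: 0.4417), P2 plays (X: 0.4417, Y: 0.5583)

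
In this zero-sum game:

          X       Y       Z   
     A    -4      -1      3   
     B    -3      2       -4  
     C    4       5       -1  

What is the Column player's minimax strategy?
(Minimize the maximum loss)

Column should play Z, value = 3

Work:
Column player minimizes Row's maximum payoff:
Column X: max payoff to Row = 4
Column Y: max payoff to Row = 5
Column Z: max payoff to Row = 3
Minimum is 3, achieved by column Z.
Minimax strategy: Z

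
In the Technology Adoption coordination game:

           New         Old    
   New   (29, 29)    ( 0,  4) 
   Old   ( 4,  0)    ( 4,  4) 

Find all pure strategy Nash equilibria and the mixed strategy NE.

Pure NE: (New, New) and (Old, Old); Mixed NE: p = 0.1379, q = 0.1379

Work:
Check pure NE:
(New, New): (29, 29) - no unilateral deviation beneficial
(Old, Old): (4, 4) - no unilateral deviation beneficial
Mixed NE: P1 plays New with p = 0.1379, P2 plays New with q = 0.1379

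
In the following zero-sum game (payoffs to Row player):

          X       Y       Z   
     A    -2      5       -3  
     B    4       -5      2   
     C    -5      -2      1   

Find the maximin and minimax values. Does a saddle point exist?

Maximin = -3, Minimax = 2, Saddle: False

Work:
Row minimums: [-3, -5, -5] → maximin = -3
Column maximums: [4, 5, 2] → minimax = 2
No saddle point (maximin ≠ minimax). Mixed strategy needed.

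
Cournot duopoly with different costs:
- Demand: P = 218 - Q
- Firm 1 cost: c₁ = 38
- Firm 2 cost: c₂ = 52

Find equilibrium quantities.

q₁* = 64.67, q₂* = 50.67

Work:
Reaction: q₁ = (218 - 38 - q₂)/2
Reaction: q₂ = (218 - 52 - q₁)/2
Solve simultaneously:
q₁* = (218 - 2×38 + 52)/3 = 64.67
q₂* = (218 - 2×52 + 38)/3 = 50.67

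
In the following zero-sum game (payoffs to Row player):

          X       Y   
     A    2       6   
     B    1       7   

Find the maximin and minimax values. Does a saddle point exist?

Maximin = 2, Minimax = 2, Saddle: True

Work:
Row minimums: [2, 1] → maximin = 2
Column maximums: [2, 7] → minimax = 2
Saddle point exists! Game value = 2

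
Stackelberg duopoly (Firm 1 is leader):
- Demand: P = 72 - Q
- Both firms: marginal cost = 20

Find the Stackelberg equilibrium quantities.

q₁* (leader) = 26.0, q₂* (follower) = 13.0

Work:
Follower's reaction: q₂ = (a - c - q₁)/2
Leader substitutes: π₁ = q₁·(a - q₁ - (a-c-q₁)/2 - c)
FOC: q₁* = (72 - 20)/2 = 26.00
Then: q₂* = (72 - 20 - 26.0)/2 = 13.00
Leader has first-mover advantage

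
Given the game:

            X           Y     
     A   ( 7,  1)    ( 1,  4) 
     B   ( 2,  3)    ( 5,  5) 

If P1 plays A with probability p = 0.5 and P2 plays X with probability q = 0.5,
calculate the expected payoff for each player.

E[P1] = 3.75, E[P2] = 3.25

Work:
E[P1] = p·q·π₁(A,X) + p·(1-q)·π₁(A,Y) + (1-p)·q·π₁(B,X) + (1-p)·(1-q)·π₁(B,Y)
= 0.5·0.5·7 + 0.5·0.5·1 + 0.5·0.5·2 + 0.5·0.5·5
= 3.75

E[P2] = 3.25 (similar calculation)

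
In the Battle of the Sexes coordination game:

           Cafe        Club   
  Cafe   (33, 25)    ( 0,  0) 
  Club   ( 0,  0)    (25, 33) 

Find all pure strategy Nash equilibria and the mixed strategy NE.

Pure NE: (Cafe, Cafe) and (Club, Club); Mixed NE: p = 0.569, q = 0.431

Work:
Check pure NE:
(Cafe, Cafe): (33, 25) - no unilateral deviation beneficial
(Club, Club): (25, 33) - no unilateral deviation beneficial
Mixed NE: P1 plays Cafe with p = 0.569, P2 plays Cafe with q = 0.431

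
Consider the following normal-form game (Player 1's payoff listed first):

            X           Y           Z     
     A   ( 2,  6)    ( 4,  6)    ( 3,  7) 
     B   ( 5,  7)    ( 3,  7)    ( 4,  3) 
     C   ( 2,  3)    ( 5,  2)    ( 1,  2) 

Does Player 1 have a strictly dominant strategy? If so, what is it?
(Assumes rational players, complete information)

No strictly dominant strategy exists for Player 1

Work:
A strategy strictly dominates another if it gives a strictly higher payoff against every opponent action. Compare each pair of P1's strategies column-by-column:
  A vs B: [2 vs 5, 4 vs 3, 3 vs 4] → A does not strictly dominate B (column X: 2 ≤ 5)
  A vs C: [2 vs 2, 4 vs 5, 3 vs 1] → A does not strictly dominate C (column X: 2 ≤ 2)
  B vs A: [5 vs 2, 3 vs 4, 4 vs 3] → B does not strictly dominate A (column Y: 3 ≤ 4)
  B vs C: [5 vs 2, 3 vs 5, 4 vs 1] → B does not strictly dominate C (column Y: 3 ≤ 5)
  C vs A: [2 vs 2, 5 vs 4, 1 vs 3] → C does not strictly dominate A (column X: 2 ≤ 2)
  C vs B: [2 vs 5, 5 vs 3, 1 vs 4] → C does not strictly dominate B (column X: 2 ≤ 5)
No single strategy strictly dominates all others → no strictly dominant strategy.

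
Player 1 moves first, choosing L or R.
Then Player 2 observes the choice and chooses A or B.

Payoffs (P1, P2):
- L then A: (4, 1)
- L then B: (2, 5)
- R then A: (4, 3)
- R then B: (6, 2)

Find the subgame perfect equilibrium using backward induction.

P1 plays R, P2 plays B after L and A after R; Payoff (4, 3)

Work:
Backward induction:
After L: P2 chooses B → P1 gets 2
After R: P2 chooses A → P1 gets 4
P1 chooses R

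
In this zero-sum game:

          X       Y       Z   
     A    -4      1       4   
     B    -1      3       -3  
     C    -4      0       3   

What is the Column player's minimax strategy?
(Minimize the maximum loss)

Column should play X, value = -1

Work:
Column player minimizes Row's maximum payoff:
Column X: max payoff to Row = -1
Column Y: max payoff to Row = 3
Column Z: max payoff to Row = 4
Minimum is -1, achieved by column X.
Minimax strategy: X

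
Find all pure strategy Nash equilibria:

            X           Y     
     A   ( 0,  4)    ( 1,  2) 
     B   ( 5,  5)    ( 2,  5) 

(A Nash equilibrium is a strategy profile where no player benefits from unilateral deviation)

Nash equilibrium: (B, X), (B, Y)

Work:
Best responses:
  P1 vs X: payoffs [0, 5] → best response B (payoff 5)
  P1 vs Y: payoffs [1, 2] → best response B (payoff 2)
  P2 vs A: payoffs [4, 2] → best response X (payoff 4)
  P2 vs B: payoffs [5, 5] → best response X/Y (payoff 5)
Mutual best responses: (B,X), (B,Y) → Nash equilibria.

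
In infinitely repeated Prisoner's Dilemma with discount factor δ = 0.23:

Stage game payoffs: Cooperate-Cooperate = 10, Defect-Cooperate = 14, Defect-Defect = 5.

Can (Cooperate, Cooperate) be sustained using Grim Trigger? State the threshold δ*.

δ* = 0.4444; since δ = 0.23 < 0.4444, cooperation cannot be sustained

Work:
For Grim Trigger:
Cooperate forever: 10/(1-δ)
Defect then punished: 14 + 5·δ/(1-δ)
Need: 10/(1-δ) ≥ 14 + 5·δ/(1-δ)
Solving: δ ≥ (T-R)/(T-P) = (14-10)/(14-5) = 0.4444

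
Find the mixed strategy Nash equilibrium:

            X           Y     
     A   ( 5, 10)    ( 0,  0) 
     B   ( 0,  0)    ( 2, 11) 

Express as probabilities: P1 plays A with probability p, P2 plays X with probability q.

p = 0.5238, q = 0.2857

Work:
Find probabilities that make opponent indifferent:
P2 chooses q to make P1 indifferent between A and B
P1 chooses p to make P2 indifferent between X and Y
Mixed NE: P1 plays (A: 0.5238, B: 0.4762), P2 plays (X: 0.2857, Y: 0.7143)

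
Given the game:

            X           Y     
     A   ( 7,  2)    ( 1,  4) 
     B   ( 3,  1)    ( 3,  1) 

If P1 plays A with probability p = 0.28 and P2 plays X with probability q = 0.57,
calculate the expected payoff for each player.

E[P1] = 3.3976, E[P2] = 1.5208

Work:
E[P1] = p·q·π₁(A,X) + p·(1-q)·π₁(A,Y) + (1-p)·q·π₁(B,X) + (1-p)·(1-q)·π₁(B,Y)
= 0.28·0.57·7 + 0.28·0.43·1 + 0.72·0.57·3 + 0.72·0.43·3
= 3.3976

E[P2] = 1.5208 (similar calculation)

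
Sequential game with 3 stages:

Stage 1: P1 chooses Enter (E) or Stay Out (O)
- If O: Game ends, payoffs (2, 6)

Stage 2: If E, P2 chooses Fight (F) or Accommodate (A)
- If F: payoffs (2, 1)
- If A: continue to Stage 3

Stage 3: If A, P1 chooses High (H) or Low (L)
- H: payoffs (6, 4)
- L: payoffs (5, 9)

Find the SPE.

SPE: (E, A, H); Outcome (6, 4)

Work:
Stage 3: P1 chooses H (6 vs 5)
Stage 2: P2: F->1, A->4 (anticipating H). Choose A
Stage 1: P1: O->2, E->6 (anticipating A, H). Choose E
SPE path: E -> A -> H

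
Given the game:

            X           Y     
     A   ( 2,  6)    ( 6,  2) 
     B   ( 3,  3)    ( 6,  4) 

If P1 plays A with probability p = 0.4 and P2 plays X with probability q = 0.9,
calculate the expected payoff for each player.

E[P1] = 2.94, E[P2] = 4.1

Work:
E[P1] = p·q·π₁(A,X) + p·(1-q)·π₁(A,Y) + (1-p)·q·π₁(B,X) + (1-p)·(1-q)·π₁(B,Y)
= 0.4·0.9·2 + 0.4·0.1·6 + 0.6·0.9·3 + 0.6·0.1·6
= 2.94

E[P2] = 4.1 (similar calculation)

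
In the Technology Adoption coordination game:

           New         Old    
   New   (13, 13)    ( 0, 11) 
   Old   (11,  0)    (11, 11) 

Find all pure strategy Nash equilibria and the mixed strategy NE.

Pure NE: (New, New) and (Old, Old); Mixed NE: p = 0.8462, q = 0.8462

Work:
Check pure NE:
(New, New): (13, 13) - no unilateral deviation beneficial
(Old, Old): (11, 11) - no unilateral deviation beneficial
Mixed NE: P1 plays New with p = 0.8462, P2 plays New with q = 0.8462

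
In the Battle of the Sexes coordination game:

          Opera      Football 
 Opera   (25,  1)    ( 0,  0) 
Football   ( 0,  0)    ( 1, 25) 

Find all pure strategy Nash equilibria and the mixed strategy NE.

Pure NE: (Opera, Opera) and (Football, Football); Mixed NE: p = 0.9615, q = 0.0385

Work:
Check pure NE:
(Opera, Opera): (25, 1) - no unilateral deviation beneficial
(Football, Football): (1, 25) - no unilateral deviation beneficial
Mixed NE: P1 plays Opera with p = 0.9615, P2 plays Opera with q = 0.0385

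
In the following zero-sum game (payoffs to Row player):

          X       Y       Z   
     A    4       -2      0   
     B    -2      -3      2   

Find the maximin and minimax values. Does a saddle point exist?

Maximin = -2, Minimax = -2, Saddle: True

Work:
Row minimums: [-2, -3] → maximin = -2
Column maximums: [4, -2, 2] → minimax = -2
Saddle point exists! Game value = -2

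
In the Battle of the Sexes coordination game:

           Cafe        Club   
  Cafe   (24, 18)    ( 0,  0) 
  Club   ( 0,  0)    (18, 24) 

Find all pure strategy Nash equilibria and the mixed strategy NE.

Pure NE: (Cafe, Cafe) and (Club, Club); Mixed NE: p = 0.5714, q = 0.4286

Work:
Check pure NE:
(Cafe, Cafe): (24, 18) - no unilateral deviation beneficial
(Club, Club): (18, 24) - no unilateral deviation beneficial
Mixed NE: P1 plays Cafe with p = 0.5714, P2 plays Cafe with q = 0.4286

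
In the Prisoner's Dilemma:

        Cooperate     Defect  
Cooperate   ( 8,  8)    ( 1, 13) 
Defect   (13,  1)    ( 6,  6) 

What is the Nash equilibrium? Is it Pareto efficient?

(Defect, Defect) is NE; not Pareto efficient

Work:
Defect dominates Cooperate for both players:
If P2 cooperates: Defect (13) > Cooperate (8)
If P2 defects: Defect (6) > Cooperate (1)
NE: (Defect, Defect) with payoff (6, 6)
But (Cooperate, Cooperate) = (8, 8) Pareto dominates (6, 6)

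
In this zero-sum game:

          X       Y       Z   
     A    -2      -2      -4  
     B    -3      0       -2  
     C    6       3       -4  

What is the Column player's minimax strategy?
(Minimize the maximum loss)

Column should play Z, value = -2

Work:
Column player minimizes Row's maximum payoff:
Column X: max payoff to Row = 6
Column Y: max payoff to Row = 3
Column Z: max payoff to Row = -2
Minimum is -2, achieved by column Z.
Minimax strategy: Z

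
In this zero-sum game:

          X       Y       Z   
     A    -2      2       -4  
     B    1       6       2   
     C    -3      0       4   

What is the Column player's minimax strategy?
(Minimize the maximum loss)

Column should play X, value = 1

Work:
Column player minimizes Row's maximum payoff:
Column X: max payoff to Row = 1
Column Y: max payoff to Row = 6
Column Z: max payoff to Row = 4
Minimum is 1, achieved by column X.
Minimax strategy: X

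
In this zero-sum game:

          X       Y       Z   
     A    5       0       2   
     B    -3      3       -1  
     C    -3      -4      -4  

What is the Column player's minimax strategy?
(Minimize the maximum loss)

Column should play Z, value = 2

Work:
Column player minimizes Row's maximum payoff:
Column X: max payoff to Row = 5
Column Y: max payoff to Row = 3
Column Z: max payoff to Row = 2
Minimum is 2, achieved by column Z.
Minimax strategy: Z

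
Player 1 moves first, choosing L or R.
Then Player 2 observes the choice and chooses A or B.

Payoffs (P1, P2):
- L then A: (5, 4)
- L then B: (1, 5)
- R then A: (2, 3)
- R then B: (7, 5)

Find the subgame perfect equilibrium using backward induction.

P1 plays R, P2 plays B after L and B after R; Payoff (7, 5)

Work:
Backward induction:
After L: P2 chooses B → P1 gets 1
After R: P2 chooses B → P1 gets 7
P1 chooses R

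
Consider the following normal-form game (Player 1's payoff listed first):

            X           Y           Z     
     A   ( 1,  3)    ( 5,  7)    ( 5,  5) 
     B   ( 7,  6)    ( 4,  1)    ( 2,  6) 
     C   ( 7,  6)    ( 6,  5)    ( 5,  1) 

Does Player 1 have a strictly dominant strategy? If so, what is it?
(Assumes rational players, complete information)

No strictly dominant strategy exists for Player 1

Work:
A strategy strictly dominates another if it gives a strictly higher payoff against every opponent action. Compare each pair of P1's strategies column-by-column:
  A vs B: [1 vs 7, 5 vs 4, 5 vs 2] → A does not strictly dominate B (column X: 1 ≤ 7)
  A vs C: [1 vs 7, 5 vs 6, 5 vs 5] → A does not strictly dominate C (column X: 1 ≤ 7)
  B vs A: [7 vs 1, 4 vs 5, 2 vs 5] → B does not strictly dominate A (column Y: 4 ≤ 5)
  B vs C: [7 vs 7, 4 vs 6, 2 vs 5] → B does not strictly dominate C (column X: 7 ≤ 7)
  C vs A: [7 vs 1, 6 vs 5, 5 vs 5] → C does not strictly dominate A (column Z: 5 ≤ 5)
  C vs B: [7 vs 7, 6 vs 4, 5 vs 2] → C does not strictly dominate B (column X: 7 ≤ 7)
No single strategy strictly dominates all others → no strictly dominant strategy.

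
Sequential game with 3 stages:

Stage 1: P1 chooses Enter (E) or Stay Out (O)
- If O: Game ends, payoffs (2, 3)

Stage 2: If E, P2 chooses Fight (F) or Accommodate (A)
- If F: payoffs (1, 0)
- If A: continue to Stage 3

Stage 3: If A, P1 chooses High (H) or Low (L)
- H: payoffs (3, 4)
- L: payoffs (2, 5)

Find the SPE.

SPE: (E, A, H); Outcome (3, 4)

Work:
Stage 3: P1 chooses H (3 vs 2)
Stage 2: P2: F->0, A->4 (anticipating H). Choose A
Stage 1: P1: O->2, E->3 (anticipating A, H). Choose E
SPE path: E -> A -> H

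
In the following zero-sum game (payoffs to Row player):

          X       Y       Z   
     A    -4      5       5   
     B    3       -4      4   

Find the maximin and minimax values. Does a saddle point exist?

Maximin = -4, Minimax = 3, Saddle: False

Work:
Row minimums: [-4, -4] → maximin = -4
Column maximums: [3, 5, 5] → minimax = 3
No saddle point (maximin ≠ minimax). Mixed strategy needed.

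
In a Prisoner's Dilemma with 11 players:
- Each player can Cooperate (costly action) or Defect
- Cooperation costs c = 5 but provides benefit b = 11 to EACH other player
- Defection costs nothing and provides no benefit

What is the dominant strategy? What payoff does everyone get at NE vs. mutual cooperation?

Dominant: Defect; NE payoff = 0; Coop payoff = 105

Work:
Defect dominates (saves cost c = 5, benefit to others is external)
NE: All defect → everyone gets 0
If all cooperate: each receives (10)×11 - 5 = 105
Social dilemma: 105 > 0 but NE gives 0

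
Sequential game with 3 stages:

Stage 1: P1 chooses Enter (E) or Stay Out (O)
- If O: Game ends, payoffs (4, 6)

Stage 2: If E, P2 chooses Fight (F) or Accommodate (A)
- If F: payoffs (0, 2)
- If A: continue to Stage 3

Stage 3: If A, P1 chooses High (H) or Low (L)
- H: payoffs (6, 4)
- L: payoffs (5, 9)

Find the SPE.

SPE: (E, A, H); Outcome (6, 4)

Work:
Stage 3: P1 chooses H (6 vs 5)
Stage 2: P2: F->2, A->4 (anticipating H). Choose A
Stage 1: P1: O->4, E->6 (anticipating A, H). Choose E
SPE path: E -> A -> H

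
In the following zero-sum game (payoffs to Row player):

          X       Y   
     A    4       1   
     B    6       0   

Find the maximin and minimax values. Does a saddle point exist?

Maximin = 1, Minimax = 1, Saddle: True

Work:
Row minimums: [1, 0] → maximin = 1
Column maximums: [6, 1] → minimax = 1
Saddle point exists! Game value = 1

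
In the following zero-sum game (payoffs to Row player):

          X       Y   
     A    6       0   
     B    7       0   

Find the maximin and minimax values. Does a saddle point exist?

Maximin = 0, Minimax = 0, Saddle: True

Work:
Row minimums: [0, 0] → maximin = 0
Column maximums: [7, 0] → minimax = 0
Saddle point exists! Game value = 0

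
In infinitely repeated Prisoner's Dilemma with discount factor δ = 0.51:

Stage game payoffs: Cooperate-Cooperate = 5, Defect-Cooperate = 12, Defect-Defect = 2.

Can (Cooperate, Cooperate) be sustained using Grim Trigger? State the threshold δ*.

δ* = 0.7; since δ = 0.51 < 0.7, cooperation cannot be sustained

Work:
For Grim Trigger:
Cooperate forever: 5/(1-δ)
Defect then punished: 12 + 2·δ/(1-δ)
Need: 5/(1-δ) ≥ 12 + 2·δ/(1-δ)
Solving: δ ≥ (T-R)/(T-P) = (12-5)/(12-2) = 0.7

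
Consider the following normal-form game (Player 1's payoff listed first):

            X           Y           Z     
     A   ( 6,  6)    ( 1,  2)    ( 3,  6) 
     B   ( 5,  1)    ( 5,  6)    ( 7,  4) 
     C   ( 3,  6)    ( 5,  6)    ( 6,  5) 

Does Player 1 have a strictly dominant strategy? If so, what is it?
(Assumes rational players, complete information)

No strictly dominant strategy exists for Player 1

Work:
A strategy strictly dominates another if it gives a strictly higher payoff against every opponent action. Compare each pair of P1's strategies column-by-column:
  A vs B: [6 vs 5, 1 vs 5, 3 vs 7] → A does not strictly dominate B (column Y: 1 ≤ 5)
  A vs C: [6 vs 3, 1 vs 5, 3 vs 6] → A does not strictly dominate C (column Y: 1 ≤ 5)
  B vs A: [5 vs 6, 5 vs 1, 7 vs 3] → B does not strictly dominate A (column X: 5 ≤ 6)
  B vs C: [5 vs 3, 5 vs 5, 7 vs 6] → B does not strictly dominate C (column Y: 5 ≤ 5)
  C vs A: [3 vs 6, 5 vs 1, 6 vs 3] → C does not strictly dominate A (column X: 3 ≤ 6)
  C vs B: [3 vs 5, 5 vs 5, 6 vs 7] → C does not strictly dominate B (column X: 3 ≤ 5)
No single strategy strictly dominates all others → no strictly dominant strategy.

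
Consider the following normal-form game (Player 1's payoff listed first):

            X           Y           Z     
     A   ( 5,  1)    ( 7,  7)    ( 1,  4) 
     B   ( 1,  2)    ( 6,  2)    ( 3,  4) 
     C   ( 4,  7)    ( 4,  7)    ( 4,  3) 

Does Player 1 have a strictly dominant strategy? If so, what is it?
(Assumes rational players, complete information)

No strictly dominant strategy exists for Player 1

Work:
A strategy strictly dominates another if it gives a strictly higher payoff against every opponent action. Compare each pair of P1's strategies column-by-column:
  A vs B: [5 vs 1, 7 vs 6, 1 vs 3] → A does not strictly dominate B (column Z: 1 ≤ 3)
  A vs C: [5 vs 4, 7 vs 4, 1 vs 4] → A does not strictly dominate C (column Z: 1 ≤ 4)
  B vs A: [1 vs 5, 6 vs 7, 3 vs 1] → B does not strictly dominate A (column X: 1 ≤ 5)
  B vs C: [1 vs 4, 6 vs 4, 3 vs 4] → B does not strictly dominate C (column X: 1 ≤ 4)
  C vs A: [4 vs 5, 4 vs 7, 4 vs 1] → C does not strictly dominate A (column X: 4 ≤ 5)
  C vs B: [4 vs 1, 4 vs 6, 4 vs 3] → C does not strictly dominate B (column Y: 4 ≤ 6)
No single strategy strictly dominates all others → no strictly dominant strategy.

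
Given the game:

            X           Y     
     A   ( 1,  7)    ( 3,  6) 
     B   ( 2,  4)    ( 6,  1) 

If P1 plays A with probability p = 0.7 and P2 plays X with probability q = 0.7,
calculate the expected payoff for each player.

E[P1] = 2.08, E[P2] = 5.62

Work:
E[P1] = p·q·π₁(A,X) + p·(1-q)·π₁(A,Y) + (1-p)·q·π₁(B,X) + (1-p)·(1-q)·π₁(B,Y)
= 0.7·0.7·1 + 0.7·0.3·3 + 0.3·0.7·2 + 0.3·0.3·6
= 2.08

E[P2] = 5.62 (similar calculation)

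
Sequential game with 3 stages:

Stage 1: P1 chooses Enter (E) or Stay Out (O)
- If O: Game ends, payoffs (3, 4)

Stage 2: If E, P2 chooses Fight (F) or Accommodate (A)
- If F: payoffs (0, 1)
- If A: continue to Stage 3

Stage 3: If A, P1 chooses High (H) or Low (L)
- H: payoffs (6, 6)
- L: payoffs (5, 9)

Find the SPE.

SPE: (E, A, H); Outcome (6, 6)

Work:
Stage 3: P1 chooses H (6 vs 5)
Stage 2: P2: F->1, A->6 (anticipating H). Choose A
Stage 1: P1: O->3, E->6 (anticipating A, H). Choose E
SPE path: E -> A -> H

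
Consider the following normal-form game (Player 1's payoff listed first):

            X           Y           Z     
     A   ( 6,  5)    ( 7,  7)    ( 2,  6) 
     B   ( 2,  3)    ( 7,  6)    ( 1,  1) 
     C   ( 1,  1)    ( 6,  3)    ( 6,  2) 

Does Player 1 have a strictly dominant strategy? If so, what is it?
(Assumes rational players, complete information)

No strictly dominant strategy exists for Player 1

Work:
A strategy strictly dominates another if it gives a strictly higher payoff against every opponent action. Compare each pair of P1's strategies column-by-column:
  A vs B: [6 vs 2, 7 vs 7, 2 vs 1] → A does not strictly dominate B (column Y: 7 ≤ 7)
  A vs C: [6 vs 1, 7 vs 6, 2 vs 6] → A does not strictly dominate C (column Z: 2 ≤ 6)
  B vs A: [2 vs 6, 7 vs 7, 1 vs 2] → B does not strictly dominate A (column X: 2 ≤ 6)
  B vs C: [2 vs 1, 7 vs 6, 1 vs 6] → B does not strictly dominate C (column Z: 1 ≤ 6)
  C vs A: [1 vs 6, 6 vs 7, 6 vs 2] → C does not strictly dominate A (column X: 1 ≤ 6)
  C vs B: [1 vs 2, 6 vs 7, 6 vs 1] → C does not strictly dominate B (column X: 1 ≤ 2)
No single strategy strictly dominates all others → no strictly dominant strategy.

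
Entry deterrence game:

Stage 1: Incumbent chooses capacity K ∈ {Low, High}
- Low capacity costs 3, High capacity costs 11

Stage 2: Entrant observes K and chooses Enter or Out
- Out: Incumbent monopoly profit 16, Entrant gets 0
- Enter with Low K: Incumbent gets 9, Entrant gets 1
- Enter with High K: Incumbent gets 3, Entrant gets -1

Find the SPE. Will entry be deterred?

SPE: (Low, Enter|Low, Out|High); Entry not deterred. Incumbent net profit = 6, Entrant gets 1

Work:
After Low K: Entrant enters (1 > 0)
After High K: Entrant stays out (-1 < 0)
Incumbent: Low → 9−3=6, High → 16−11=5
Incumbent chooses Low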